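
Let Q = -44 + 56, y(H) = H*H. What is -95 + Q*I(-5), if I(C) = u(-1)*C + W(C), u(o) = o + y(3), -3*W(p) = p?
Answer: -555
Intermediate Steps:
y(H) = H**2
W(p) = -p/3
u(o) = 9 + o (u(o) = o + 3**2 = o + 9 = 9 + o)
I(C) = 23*C/3 (I(C) = (9 - 1)*C - C/3 = 8*C - C/3 = 23*C/3)
Q = 12
-95 + Q*I(-5) = -95 + 12*((23/3)*(-5)) = -95 + 12*(-115/3) = -95 - 460 = -555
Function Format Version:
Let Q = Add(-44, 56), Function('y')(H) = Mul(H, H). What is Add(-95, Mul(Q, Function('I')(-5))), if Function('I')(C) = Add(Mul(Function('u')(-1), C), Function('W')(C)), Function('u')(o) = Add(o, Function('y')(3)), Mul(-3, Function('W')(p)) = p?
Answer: -555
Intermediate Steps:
Function('y')(H) = Pow(H, 2)
Function('W')(p) = Mul(Rational(-1, 3), p)
Function('u')(o) = Add(9, o) (Function('u')(o) = Add(o, Pow(3, 2)) = Add(o, 9) = Add(9, o))
Function('I')(C) = Mul(Rational(23, 3), C) (Function('I')(C) = Add(Mul(Add(9, -1), C), Mul(Rational(-1, 3), C)) = Add(Mul(8, C), Mul(Rational(-1, 3), C)) = Mul(Rational(23, 3), C))
Q = 12
Add(-95, Mul(Q, Function('I')(-5))) = Add(-95, Mul(12, Mul(Rational(23, 3), -5))) = Add(-95, Mul(12, Rational(-115, 3))) = Add(-95, -460) = -555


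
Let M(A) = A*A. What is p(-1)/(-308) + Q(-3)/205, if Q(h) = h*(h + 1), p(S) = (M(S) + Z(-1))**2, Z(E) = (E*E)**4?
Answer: 257/15785 ≈ 0.016281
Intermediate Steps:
Z(E) = E**8 (Z(E) = (E**2)**4 = E**8)
M(A) = A**2
p(S) = (1 + S**2)**2 (p(S) = (S**2 + (-1)**8)**2 = (S**2 + 1)**2 = (1 + S**2)**2)
Q(h) = h*(1 + h)
p(-1)/(-308) + Q(-3)/205 = (1 + (-1)**2)**2/(-308) - 3*(1 - 3)/205 = (1 + 1)**2*(-1/308) - 3*(-2)*(1/205) = 2**2*(-1/308) + 6*(1/205) = 4*(-1/308) + 6/205 = -1/77 + 6/205 = 257/15785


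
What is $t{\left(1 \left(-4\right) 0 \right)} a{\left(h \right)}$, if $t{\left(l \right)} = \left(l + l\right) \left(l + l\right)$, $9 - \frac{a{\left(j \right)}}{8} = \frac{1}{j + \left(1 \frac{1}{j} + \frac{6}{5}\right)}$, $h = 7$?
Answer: $0$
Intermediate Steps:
$a{\left(j \right)} = 72 - \frac{8}{\frac{6}{5} + j + \frac{1}{j}}$ ($a{\left(j \right)} = 72 - \frac{8}{j + \left(1 \frac{1}{j} + \frac{6}{5}\right)} = 72 - \frac{8}{j + \left(\frac{1}{j} + 6 \cdot \frac{1}{5}\right)} = 72 - \frac{8}{j + \left(\frac{1}{j} + \frac{6}{5}\right)} = 72 - \frac{8}{j + \left(\frac{6}{5} + \frac{1}{j}\right)} = 72 - \frac{8}{\frac{6}{5} + j + \frac{1}{j}}$)
$t{\left(l \right)} = 4 l^{2}$ ($t{\left(l \right)} = 2 l 2 l = 4 l^{2}$)
$t{\left(1 \left(-4\right) 0 \right)} a{\left(h \right)} = 4 \left(1 \left(-4\right) 0\right)^{2} \frac{8 \left(45 + 45 \cdot 7^{2} + 49 \cdot 7\right)}{5 + 5 \cdot 7^{2} + 6 \cdot 7} = 4 \left(\left(-4\right) 0\right)^{2} \frac{8 \left(45 + 45 \cdot 49 + 343\right)}{5 + 5 \cdot 49 + 42} = 4 \cdot 0^{2} \frac{8 \left(45 + 2205 + 343\right)}{5 + 245 + 42} = 4 \cdot 0 \cdot 8 \cdot \frac{1}{292} \cdot 2593 = 0 \cdot 8 \cdot \frac{1}{292} \cdot 2593 = 0 \cdot \frac{5186}{73} = 0$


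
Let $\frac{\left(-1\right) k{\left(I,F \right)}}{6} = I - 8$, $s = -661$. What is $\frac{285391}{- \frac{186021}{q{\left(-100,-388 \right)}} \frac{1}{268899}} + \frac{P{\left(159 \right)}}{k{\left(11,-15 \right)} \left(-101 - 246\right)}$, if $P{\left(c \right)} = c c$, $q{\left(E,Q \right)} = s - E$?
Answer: $\frac{301798172110505}{1304026} \approx 2.3144 \cdot 10^{8}$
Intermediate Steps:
$q{\left(E,Q \right)} = -661 - E$
$k{\left(I,F \right)} = 48 - 6 I$ ($k{\left(I,F \right)} = - 6 \left(I - 8\right) = - 6 \left(-8 + I\right) = 48 - 6 I$)
$P{\left(c \right)} = c^{2}$
$\frac{285391}{- \frac{186021}{q{\left(-100,-388 \right)}} \frac{1}{268899}} + \frac{P{\left(159 \right)}}{k{\left(11,-15 \right)} \left(-101 - 246\right)} = \frac{285391}{- \frac{186021}{-661 - -100} \cdot \frac{1}{268899}} + \frac{159^{2}}{\left(48 - 66\right) \left(-101 - 246\right)} = \frac{285391}{- \frac{186021}{-661 + 100} \cdot \frac{1}{268899}} + \frac{25281}{\left(48 - 66\right) \left(-347\right)} = \frac{285391}{- \frac{186021}{-561} \cdot \frac{1}{268899}} + \frac{25281}{\left(-18\right) \left(-347\right)} = \frac{285391}{\left(-186021\right) \left(- \frac{1}{561}\right) \frac{1}{268899}} + \frac{25281}{6246} = \frac{285391}{\frac{5637}{17} \cdot \frac{1}{268899}} + 25281 \cdot \frac{1}{6246} = \frac{285391}{\frac{1879}{1523761}} + \frac{2809}{694} = 285391 \cdot \frac{1523761}{1879} + \frac{2809}{694} = \frac{434867675551}{1879} + \frac{2809}{694} = \frac{301798172110505}{1304026}$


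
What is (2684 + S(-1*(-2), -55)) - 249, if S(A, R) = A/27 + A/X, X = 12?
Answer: 131503/54 ≈ 2435.2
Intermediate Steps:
S(A, R) = 13*A/108 (S(A, R) = A/27 + A/12 = 13*A/108)
(2684 + S(-1*(-2), -55)) - 249 = (2684 + 13*(-1*(-2))/108) - 249 = (2684 + (13/108)*2) - 249 = (2684 + 13/54) - 249 = 144949/54 - 249 = 131503/54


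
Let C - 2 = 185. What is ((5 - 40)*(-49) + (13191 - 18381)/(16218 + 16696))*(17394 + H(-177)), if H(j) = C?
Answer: 496156213960/16457 ≈ 3.0149e+7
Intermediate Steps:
C = 187 (C = 2 + 185 = 187)
H(j) = 187
((5 - 40)*(-49) + (13191 - 18381)/(16218 + 16696))*(17394 + H(-177)) = ((5 - 40)*(-49) + (13191 - 18381)/(16218 + 16696))*(17394 + 187) = (-35*(-49) - 5190/32914)*17581 = (1715 - 5190*1/32914)*17581 = (1715 - 2595/16457)*17581 = (28221160/16457)*17581 = 496156213960/16457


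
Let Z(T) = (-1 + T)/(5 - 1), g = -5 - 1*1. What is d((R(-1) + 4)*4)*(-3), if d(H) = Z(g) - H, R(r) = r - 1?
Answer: 117/4 ≈ 29.250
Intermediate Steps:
g = -6 (g = -5 - 1 = -6)
R(r) = -1 + r
Z(T) = -¼ + T/4 (Z(T) = (-1 + T)/4 = (-1 + T)*(¼) = -¼ + T/4)
d(H) = -7/4 - H (d(H) = (-¼ + (¼)*(-6)) - H = (-¼ - 3/2) - H = -7/4 - H)
d((R(-1) + 4)*4)*(-3) = (-7/4 - ((-1 - 1) + 4)*4)*(-3) = (-7/4 - (-2 + 4)*4)*(-3) = (-7/4 - 2*4)*(-3) = (-7/4 - 1*8)*(-3) = (-7/4 - 8)*(-3) = -39/4*(-3) = 117/4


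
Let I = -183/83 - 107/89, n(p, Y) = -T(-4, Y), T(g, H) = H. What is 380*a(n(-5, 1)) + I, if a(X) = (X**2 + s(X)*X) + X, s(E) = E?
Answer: 2781892/7387 ≈ 376.59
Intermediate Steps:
n(p, Y) = -Y
a(X) = X + 2*X**2 (a(X) = (X**2 + X*X) + X = (X**2 + X**2) + X = 2*X**2 + X = X + 2*X**2)
I = -25168/7387 (I = -183*1/83 - 107*1/89 = -183/83 - 107/89 = -25168/7387 ≈ -3.4071)
380*a(n(-5, 1)) + I = 380*((-1*1)*(1 + 2*(-1*1))) - 25168/7387 = 380*(-(1 + 2*(-1))) - 25168/7387 = 380*(-(1 - 2)) - 25168/7387 = 380*(-1*(-1)) - 25168/7387 = 380*1 - 25168/7387 = 380 - 25168/7387 = 2781892/7387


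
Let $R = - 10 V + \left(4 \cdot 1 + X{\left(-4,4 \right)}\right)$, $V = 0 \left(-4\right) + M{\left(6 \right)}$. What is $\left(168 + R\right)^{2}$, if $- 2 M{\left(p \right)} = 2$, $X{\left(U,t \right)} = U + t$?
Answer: $33124$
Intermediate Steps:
$M{\left(p \right)} = -1$ ($M{\left(p \right)} = \left(- \frac{1}{2}\right) 2 = -1$)
$V = -1$ ($V = 0 \left(-4\right) - 1 = 0 - 1 = -1$)
$R = 14$ ($R = \left(-10\right) \left(-1\right) + \left(4 \cdot 1 + \left(-4 + 4\right)\right) = 10 + \left(4 + 0\right) = 10 + 4 = 14$)
$\left(168 + R\right)^{2} = \left(168 + 14\right)^{2} = 182^{2} = 33124$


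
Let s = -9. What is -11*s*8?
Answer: 792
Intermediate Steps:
-11*s*8 = -11*(-9)*8 = 99*8 = 792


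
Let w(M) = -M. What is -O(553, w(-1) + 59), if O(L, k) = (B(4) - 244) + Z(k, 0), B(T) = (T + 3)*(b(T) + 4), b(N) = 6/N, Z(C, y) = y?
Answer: 411/2 ≈ 205.50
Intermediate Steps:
B(T) = (3 + T)*(4 + 6/T) (B(T) = (T + 3)*(6/T + 4) = (3 + T)*(4 + 6/T))
O(L, k) = -411/2 (O(L, k) = ((18 + 4*4 + 18/4) - 244) + 0 = ((18 + 16 + 18*(1/4)) - 244) + 0 = ((18 + 16 + 9/2) - 244) + 0 = (77/2 - 244) + 0 = -411/2 + 0 = -411/2)
-O(553, w(-1) + 59) = -1*(-411/2) = 411/2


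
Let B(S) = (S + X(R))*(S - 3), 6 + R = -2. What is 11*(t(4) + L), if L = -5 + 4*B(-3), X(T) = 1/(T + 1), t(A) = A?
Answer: 5731/7 ≈ 818.71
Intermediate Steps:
R = -8 (R = -6 - 2 = -8)
X(T) = 1/(1 + T)
B(S) = (-3 + S)*(-1/7 + S) (B(S) = (S + 1/(1 - 8))*(S - 3) = (S + 1/(-7))*(-3 + S) = (S - 1/7)*(-3 + S) = (-1/7 + S)*(-3 + S) = (-3 + S)*(-1/7 + S))
L = 493/7 (L = -5 + 4*(3/7 + (-3)**2 - 22/7*(-3)) = -5 + 4*(3/7 + 9 + 66/7) = -5 + 4*(132/7) = -5 + 528/7 = 493/7 ≈ 70.429)
11*(t(4) + L) = 11*(4 + 493/7) = 11*(521/7) = 5731/7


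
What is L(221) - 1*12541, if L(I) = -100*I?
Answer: -34641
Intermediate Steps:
L(221) - 1*12541 = -100*221 - 1*12541 = -22100 - 12541 = -34641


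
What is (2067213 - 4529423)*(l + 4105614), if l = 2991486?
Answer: -17474550591000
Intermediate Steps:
(2067213 - 4529423)*(l + 4105614) = (2067213 - 4529423)*(2991486 + 4105614) = -2462210*7097100 = -17474550591000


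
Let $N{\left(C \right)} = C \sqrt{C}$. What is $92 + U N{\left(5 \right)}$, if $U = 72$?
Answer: $92 + 360 \sqrt{5} \approx 896.98$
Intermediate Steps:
$N{\left(C \right)} = C^{\frac{3}{2}}$
$92 + U N{\left(5 \right)} = 92 + 72 \cdot 5^{\frac{3}{2}} = 92 + 72 \cdot 5 \sqrt{5} = 92 + 360 \sqrt{5}$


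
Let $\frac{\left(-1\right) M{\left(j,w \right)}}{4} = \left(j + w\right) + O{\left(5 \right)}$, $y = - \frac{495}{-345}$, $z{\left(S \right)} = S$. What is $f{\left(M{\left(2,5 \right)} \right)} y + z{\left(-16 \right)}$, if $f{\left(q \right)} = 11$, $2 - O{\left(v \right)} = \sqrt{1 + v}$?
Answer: $- \frac{5}{23} \approx -0.21739$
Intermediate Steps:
$O{\left(v \right)} = 2 - \sqrt{1 + v}$
$y = \frac{33}{23}$ ($y = \left(-495\right) \left(- \frac{1}{345}\right) = \frac{33}{23} \approx 1.4348$)
$M{\left(j,w \right)} = -8 - 4 j - 4 w + 4 \sqrt{6}$ ($M{\left(j,w \right)} = - 4 \left(\left(j + w\right) + \left(2 - \sqrt{1 + 5}\right)\right) = - 4 \left(\left(j + w\right) + \left(2 - \sqrt{6}\right)\right) = - 4 \left(2 + j + w - \sqrt{6}\right) = -8 - 4 j - 4 w + 4 \sqrt{6}$)
$f{\left(M{\left(2,5 \right)} \right)} y + z{\left(-16 \right)} = 11 \cdot \frac{33}{23} - 16 = \frac{363}{23} - 16 = - \frac{5}{23}$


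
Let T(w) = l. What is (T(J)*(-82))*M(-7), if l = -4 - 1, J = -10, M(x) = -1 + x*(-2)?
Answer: 5330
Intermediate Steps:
M(x) = -1 - 2*x
l = -5
T(w) = -5
(T(J)*(-82))*M(-7) = (-5*(-82))*(-1 - 2*(-7)) = 410*(-1 + 14) = 410*13 = 5330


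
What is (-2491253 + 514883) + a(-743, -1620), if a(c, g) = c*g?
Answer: -772710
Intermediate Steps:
(-2491253 + 514883) + a(-743, -1620) = (-2491253 + 514883) - 743*(-1620) = -1976370 + 1203660 = -772710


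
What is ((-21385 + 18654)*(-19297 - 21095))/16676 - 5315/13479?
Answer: 33790620397/5108541 ≈ 6614.5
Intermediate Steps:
((-21385 + 18654)*(-19297 - 21095))/16676 - 5315/13479 = -2731*(-40392)*(1/16676) - 5315*1/13479 = 110310552*(1/16676) - 5315/13479 = 2507058/379 - 5315/13479 = 33790620397/5108541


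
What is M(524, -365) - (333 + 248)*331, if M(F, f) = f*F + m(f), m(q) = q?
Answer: -383936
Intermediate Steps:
M(F, f) = f + F*f (M(F, f) = f*F + f = F*f + f = f + F*f)
M(524, -365) - (333 + 248)*331 = -365*(1 + 524) - (333 + 248)*331 = -365*525 - 581*331 = -191625 - 1*192311 = -191625 - 192311 = -383936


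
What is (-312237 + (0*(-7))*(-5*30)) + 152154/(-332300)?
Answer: -51878253627/166150 ≈ -3.1224e+5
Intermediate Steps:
(-312237 + (0*(-7))*(-5*30)) + 152154/(-332300) = (-312237 + 0*(-150)) + 152154*(-1/332300) = (-312237 + 0) - 76077/166150 = -312237 - 76077/166150 = -51878253627/166150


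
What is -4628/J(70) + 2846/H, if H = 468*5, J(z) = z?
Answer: -106303/1638 ≈ -64.898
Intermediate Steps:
H = 2340
-4628/J(70) + 2846/H = -4628/70 + 2846/2340 = -4628*1/70 + 2846*(1/2340) = -2314/35 + 1423/1170 = -106303/1638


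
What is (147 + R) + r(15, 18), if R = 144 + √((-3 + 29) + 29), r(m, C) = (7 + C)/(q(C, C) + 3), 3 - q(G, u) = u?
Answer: 3467/12 + √55 ≈ 296.33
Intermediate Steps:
q(G, u) = 3 - u
r(m, C) = (7 + C)/(6 - C) (r(m, C) = (7 + C)/((3 - C) + 3) = (7 + C)/(6 - C))
R = 144 + √55 (R = 144 + √(26 + 29) = 144 + √55 ≈ 151.42)
(147 + R) + r(15, 18) = (147 + (144 + √55)) + (-7 - 1*18)/(-6 + 18) = (291 + √55) + (-7 - 18)/12 = (291 + √55) + (1/12)*(-25) = (291 + √55) - 25/12 = 3467/12 + √55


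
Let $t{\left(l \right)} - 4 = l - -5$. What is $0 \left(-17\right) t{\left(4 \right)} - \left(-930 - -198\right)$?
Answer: $732$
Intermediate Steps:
$t{\left(l \right)} = 9 + l$ ($t{\left(l \right)} = 4 + \left(l - -5\right) = 4 + \left(l + 5\right) = 4 + \left(5 + l\right) = 9 + l$)
$0 \left(-17\right) t{\left(4 \right)} - \left(-930 - -198\right) = 0 \left(-17\right) \left(9 + 4\right) - \left(-930 - -198\right) = 0 \cdot 13 - \left(-930 + 198\right) = 0 - -732 = 0 + 732 = 732$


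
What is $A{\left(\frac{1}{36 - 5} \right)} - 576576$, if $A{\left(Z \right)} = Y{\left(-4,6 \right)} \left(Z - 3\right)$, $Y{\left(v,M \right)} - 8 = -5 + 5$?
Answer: $- \frac{17874592}{31} \approx -5.766 \cdot 10^{5}$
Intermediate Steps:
$Y{\left(v,M \right)} = 8$ ($Y{\left(v,M \right)} = 8 + \left(-5 + 5\right) = 8 + 0 = 8$)
$A{\left(Z \right)} = -24 + 8 Z$ ($A{\left(Z \right)} = 8 \left(Z - 3\right) = 8 \left(-3 + Z\right) = -24 + 8 Z$)
$A{\left(\frac{1}{36 - 5} \right)} - 576576 = \left(-24 + \frac{8}{36 - 5}\right) - 576576 = \left(-24 + \frac{8}{31}\right) - 576576 = - \frac{736}{31} - 576576 = - \frac{17874592}{31}$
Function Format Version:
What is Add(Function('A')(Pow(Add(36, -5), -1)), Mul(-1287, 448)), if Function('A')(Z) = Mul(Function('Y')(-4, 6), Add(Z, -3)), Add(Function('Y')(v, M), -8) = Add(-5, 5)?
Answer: Rational(-17874592, 31) ≈ -5.7660e+5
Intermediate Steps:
Function('Y')(v, M) = 8 (Function('Y')(v, M) = Add(8, Add(-5, 5)) = Add(8, 0) = 8)
Function('A')(Z) = Add(-24, Mul(8, Z)) (Function('A')(Z) = Mul(8, Add(Z, -3)) = Mul(8, Add(-3, Z)) = Add(-24, Mul(8, Z)))
Add(Function('A')(Pow(Add(36, -5), -1)), Mul(-1287, 448)) = Add(Add(-24, Mul(8, Pow(Add(36, -5), -1))), Mul(-1287, 448)) = Add(Add(-24, Mul(8, Pow(31, -1))), -576576) = Add(Add(-24, Mul(8, Rational(1, 31))), -576576) = Add(Add(-24, Rational(8, 31)), -576576) = Add(Rational(-736, 31), -576576) = Rational(-17874592, 31)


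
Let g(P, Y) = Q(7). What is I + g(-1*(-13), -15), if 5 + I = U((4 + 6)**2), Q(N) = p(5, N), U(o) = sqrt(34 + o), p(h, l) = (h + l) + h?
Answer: 12 + sqrt(134) ≈ 23.576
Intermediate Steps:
p(h, l) = l + 2*h
Q(N) = 10 + N (Q(N) = N + 2*5 = N + 10 = 10 + N)
g(P, Y) = 17 (g(P, Y) = 10 + 7 = 17)
I = -5 + sqrt(134) (I = -5 + sqrt(34 + (4 + 6)**2) = -5 + sqrt(34 + 10**2) = -5 + sqrt(34 + 100) = -5 + sqrt(134) ≈ 6.5758)
I + g(-1*(-13), -15) = (-5 + sqrt(134)) + 17 = 12 + sqrt(134)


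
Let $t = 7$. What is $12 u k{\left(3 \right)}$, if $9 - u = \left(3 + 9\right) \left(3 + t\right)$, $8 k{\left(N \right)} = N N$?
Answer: $- \frac{2997}{2} \approx -1498.5$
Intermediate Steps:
$k{\left(N \right)} = \frac{N^{2}}{8}$ ($k{\left(N \right)} = \frac{N N}{8} = \frac{N^{2}}{8}$)
$u = -111$ ($u = 9 - \left(3 + 9\right) \left(3 + 7\right) = 9 - 12 \cdot 10 = 9 - 120 = -111$)
$12 u k{\left(3 \right)} = 12 \left(-111\right) \frac{3^{2}}{8} = - 1332 \cdot \frac{1}{8} \cdot 9 = \left(-1332\right) \frac{9}{8} = - \frac{2997}{2}$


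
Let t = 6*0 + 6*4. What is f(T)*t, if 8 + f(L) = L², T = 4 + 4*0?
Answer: 192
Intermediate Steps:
t = 24 (t = 0 + 24 = 24)
T = 4 (T = 4 + 0 = 4)
f(L) = -8 + L²
f(T)*t = (-8 + 4²)*24 = (-8 + 16)*24 = 8*24 = 192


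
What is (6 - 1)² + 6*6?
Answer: 61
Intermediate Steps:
(6 - 1)² + 6*6 = 5² + 36 = 25 + 36 = 61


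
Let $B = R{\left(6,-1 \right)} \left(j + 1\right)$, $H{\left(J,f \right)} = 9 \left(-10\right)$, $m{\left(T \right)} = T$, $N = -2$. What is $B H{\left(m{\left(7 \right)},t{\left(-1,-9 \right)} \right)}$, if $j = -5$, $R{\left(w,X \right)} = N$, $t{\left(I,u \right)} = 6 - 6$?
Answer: $-720$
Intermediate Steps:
$t{\left(I,u \right)} = 0$
$R{\left(w,X \right)} = -2$
$H{\left(J,f \right)} = -90$
$B = 8$ ($B = - 2 \left(-5 + 1\right) = \left(-2\right) \left(-4\right) = 8$)
$B H{\left(m{\left(7 \right)},t{\left(-1,-9 \right)} \right)} = 8 \left(-90\right) = -720$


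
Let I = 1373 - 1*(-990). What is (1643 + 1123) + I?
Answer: 5129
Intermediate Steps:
I = 2363 (I = 1373 + 990 = 2363)
(1643 + 1123) + I = (1643 + 1123) + 2363 = 2766 + 2363 = 5129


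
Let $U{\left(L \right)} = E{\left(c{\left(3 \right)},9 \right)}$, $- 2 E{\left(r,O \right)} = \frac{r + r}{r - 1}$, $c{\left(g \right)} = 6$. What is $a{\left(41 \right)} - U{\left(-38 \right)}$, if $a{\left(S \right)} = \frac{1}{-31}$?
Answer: $\frac{181}{155} \approx 1.1677$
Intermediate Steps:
$a{\left(S \right)} = - \frac{1}{31}$
$E{\left(r,O \right)} = - \frac{r}{-1 + r}$ ($E{\left(r,O \right)} = - \frac{\left(r + r\right) \frac{1}{r - 1}}{2} = - \frac{2 r \frac{1}{-1 + r}}{2} = - \frac{r}{-1 + r}$)
$U{\left(L \right)} = - \frac{6}{5}$ ($U{\left(L \right)} = \left(-1\right) 6 \frac{1}{-1 + 6} = \left(-1\right) 6 \cdot \frac{1}{5} = - \frac{6}{5}$)
$a{\left(41 \right)} - U{\left(-38 \right)} = - \frac{1}{31} - - \frac{6}{5} = - \frac{1}{31} + \frac{6}{5} = \frac{181}{155}$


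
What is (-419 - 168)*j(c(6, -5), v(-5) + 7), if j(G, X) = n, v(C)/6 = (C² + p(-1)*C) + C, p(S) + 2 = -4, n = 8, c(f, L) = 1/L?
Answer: -4696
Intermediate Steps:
p(S) = -6 (p(S) = -2 - 4 = -6)
v(C) = -30*C + 6*C² (v(C) = 6*((C² - 6*C) + C) = 6*(C² - 5*C) = -30*C + 6*C²)
j(G, X) = 8
(-419 - 168)*j(c(6, -5), v(-5) + 7) = (-419 - 168)*8 = -587*8 = -4696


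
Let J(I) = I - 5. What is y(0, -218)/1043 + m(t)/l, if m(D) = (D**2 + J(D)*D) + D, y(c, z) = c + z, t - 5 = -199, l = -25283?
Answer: -84829758/26370169 ≈ -3.2169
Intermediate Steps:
t = -194 (t = 5 - 199 = -194)
J(I) = -5 + I
m(D) = D + D**2 + D*(-5 + D) (m(D) = (D**2 + (-5 + D)*D) + D = (D**2 + D*(-5 + D)) + D = D + D**2 + D*(-5 + D))
y(0, -218)/1043 + m(t)/l = (0 - 218)/1043 + (2*(-194)*(-2 - 194))/(-25283) = -218*1/1043 + (2*(-194)*(-196))*(-1/25283) = -218/1043 + 76048*(-1/25283) = -218/1043 - 76048/25283 = -84829758/26370169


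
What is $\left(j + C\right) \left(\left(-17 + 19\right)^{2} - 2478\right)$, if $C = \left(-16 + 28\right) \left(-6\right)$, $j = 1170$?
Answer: $-2716452$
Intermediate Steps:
$C = -72$ ($C = 12 \left(-6\right) = -72$)
$\left(j + C\right) \left(\left(-17 + 19\right)^{2} - 2478\right) = \left(1170 - 72\right) \left(\left(-17 + 19\right)^{2} - 2478\right) = 1098 \left(2^{2} - 2478\right) = 1098 \left(4 - 2478\right) = 1098 \left(-2474\right) = -2716452$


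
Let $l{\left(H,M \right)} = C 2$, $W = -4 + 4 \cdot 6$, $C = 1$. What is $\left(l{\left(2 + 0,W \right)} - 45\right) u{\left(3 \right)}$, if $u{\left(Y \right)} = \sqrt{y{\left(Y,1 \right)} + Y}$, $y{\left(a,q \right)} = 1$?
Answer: $-86$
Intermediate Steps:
$W = 20$ ($W = -4 + 24 = 20$)
$u{\left(Y \right)} = \sqrt{1 + Y}$
$l{\left(H,M \right)} = 2$ ($l{\left(H,M \right)} = 1 \cdot 2 = 2$)
$\left(l{\left(2 + 0,W \right)} - 45\right) u{\left(3 \right)} = \left(2 - 45\right) \sqrt{1 + 3} = - 43 \sqrt{4} = \left(-43\right) 2 = -86$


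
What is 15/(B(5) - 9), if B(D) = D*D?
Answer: 15/16 ≈ 0.93750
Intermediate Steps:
B(D) = D**2
15/(B(5) - 9) = 15/(5**2 - 9) = 15/(25 - 9) = 15/16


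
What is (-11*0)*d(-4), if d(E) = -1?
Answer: 0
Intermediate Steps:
(-11*0)*d(-4) = -11*0*(-1) = 0*(-1) = 0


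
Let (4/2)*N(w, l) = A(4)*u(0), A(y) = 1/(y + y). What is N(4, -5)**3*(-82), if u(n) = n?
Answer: 0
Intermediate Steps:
A(y) = 1/(2*y)
N(w, l) = 0 (N(w, l) = (((1/2)/4)*0)/2 = (((1/2)*(1/4))*0)/2 = ((1/8)*0)/2 = (1/2)*0 = 0)
N(4, -5)**3*(-82) = 0**3*(-82) = 0*(-82) = 0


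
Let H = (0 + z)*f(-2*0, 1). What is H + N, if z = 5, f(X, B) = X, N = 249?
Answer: 249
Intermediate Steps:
H = 0 (H = (0 + 5)*(-2*0) = 5*0 = 0)
H + N = 0 + 249 = 249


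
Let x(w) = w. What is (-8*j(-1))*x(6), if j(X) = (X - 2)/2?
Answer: 72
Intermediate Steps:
j(X) = -1 + X/2 (j(X) = (-2 + X)*(½) = -1 + X/2)
(-8*j(-1))*x(6) = -8*(-1 + (½)*(-1))*6 = -8*(-1 - ½)*6 = -8*(-3/2)*6 = 12*6 = 72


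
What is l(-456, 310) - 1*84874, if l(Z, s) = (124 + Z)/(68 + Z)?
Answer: -8232695/97 ≈ -84873.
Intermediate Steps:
l(Z, s) = (124 + Z)/(68 + Z)
l(-456, 310) - 1*84874 = (124 - 456)/(68 - 456) - 1*84874 = -332/(-388) - 84874 = -1/388*(-332) - 84874 = 83/97 - 84874 = -8232695/97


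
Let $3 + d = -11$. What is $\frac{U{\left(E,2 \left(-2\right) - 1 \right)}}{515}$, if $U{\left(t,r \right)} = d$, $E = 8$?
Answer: $- \frac{14}{515} \approx -0.027184$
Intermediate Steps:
$d = -14$ ($d = -3 - 11 = -14$)
$U{\left(t,r \right)} = -14$
$\frac{U{\left(E,2 \left(-2\right) - 1 \right)}}{515} = - \frac{14}{515}$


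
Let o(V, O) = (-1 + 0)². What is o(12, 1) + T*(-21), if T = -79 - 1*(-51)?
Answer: 589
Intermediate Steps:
o(V, O) = 1 (o(V, O) = (-1)² = 1)
T = -28 (T = -79 + 51 = -28)
o(12, 1) + T*(-21) = 1 - 28*(-21) = 1 + 588 = 589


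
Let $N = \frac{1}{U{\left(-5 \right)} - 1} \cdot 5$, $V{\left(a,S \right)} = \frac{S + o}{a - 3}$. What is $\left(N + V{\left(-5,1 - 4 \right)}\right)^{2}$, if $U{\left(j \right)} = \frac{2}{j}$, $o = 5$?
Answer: $\frac{11449}{784} \approx 14.603$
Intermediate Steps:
$V{\left(a,S \right)} = \frac{5 + S}{-3 + a}$ ($V{\left(a,S \right)} = \frac{S + 5}{a - 3} = \frac{5 + S}{-3 + a}$)
$N = - \frac{25}{7}$ ($N = \frac{1}{\frac{2}{-5} - 1} \cdot 5 = \frac{1}{2 \left(- \frac{1}{5}\right) - 1} \cdot 5 = \frac{1}{- \frac{2}{5} - 1} \cdot 5 = \frac{1}{- \frac{7}{5}} \cdot 5 = \left(- \frac{5}{7}\right) 5 = - \frac{25}{7} \approx -3.5714$)
$\left(N + V{\left(-5,1 - 4 \right)}\right)^{2} = \left(- \frac{25}{7} + \frac{5 + \left(1 - 4\right)}{-3 - 5}\right)^{2} = \left(- \frac{25}{7} + \frac{5 + \left(1 - 4\right)}{-8}\right)^{2} = \left(- \frac{25}{7} - \frac{5 - 3}{8}\right)^{2} = \left(- \frac{25}{7} - \frac{1}{4}\right)^{2} = \left(- \frac{107}{28}\right)^{2} = \frac{11449}{784}$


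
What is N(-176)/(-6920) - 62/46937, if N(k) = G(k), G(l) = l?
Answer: 978984/40600505 ≈ 0.024113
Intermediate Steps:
N(k) = k
N(-176)/(-6920) - 62/46937 = -176/(-6920) - 62/46937 = -176*(-1/6920) - 62*1/46937 = 22/865 - 62/46937 = 978984/40600505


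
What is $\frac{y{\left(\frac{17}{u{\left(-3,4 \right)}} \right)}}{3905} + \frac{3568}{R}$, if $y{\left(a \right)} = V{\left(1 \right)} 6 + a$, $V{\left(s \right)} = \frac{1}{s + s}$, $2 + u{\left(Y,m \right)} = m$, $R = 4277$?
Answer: $\frac{27964451}{33403370} \approx 0.83717$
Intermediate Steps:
$u{\left(Y,m \right)} = -2 + m$
$V{\left(s \right)} = \frac{1}{2 s}$
$y{\left(a \right)} = 3 + a$ ($y{\left(a \right)} = \frac{1}{2 \cdot 1} \cdot 6 + a = \frac{1}{2} \cdot 1 \cdot 6 + a = \frac{1}{2} \cdot 6 + a = 3 + a$)
$\frac{y{\left(\frac{17}{u{\left(-3,4 \right)}} \right)}}{3905} + \frac{3568}{R} = \frac{3 + \frac{17}{-2 + 4}}{3905} + \frac{3568}{4277} = \left(3 + \frac{17}{2}\right) \frac{1}{3905} + 3568 \cdot \frac{1}{4277} = \left(3 + 17 \cdot \frac{1}{2}\right) \frac{1}{3905} + \frac{3568}{4277} = \left(3 + \frac{17}{2}\right) \frac{1}{3905} + \frac{3568}{4277} = \frac{23}{2} \cdot \frac{1}{3905} + \frac{3568}{4277} = \frac{23}{7810} + \frac{3568}{4277} = \frac{27964451}{33403370}$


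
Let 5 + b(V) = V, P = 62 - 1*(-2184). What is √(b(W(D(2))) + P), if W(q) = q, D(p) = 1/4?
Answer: √8965/2 ≈ 47.342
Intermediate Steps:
D(p) = ¼
P = 2246 (P = 62 + 2184 = 2246)
b(V) = -5 + V
√(b(W(D(2))) + P) = √((-5 + ¼) + 2246) = √(-19/4 + 2246) = √(8965/4) = √8965/2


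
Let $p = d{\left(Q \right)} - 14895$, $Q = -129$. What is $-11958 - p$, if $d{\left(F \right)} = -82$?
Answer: $3019$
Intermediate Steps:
$p = -14977$ ($p = -82 - 14895 = -14977$)
$-11958 - p = -11958 - -14977 = -11958 + 14977 = 3019$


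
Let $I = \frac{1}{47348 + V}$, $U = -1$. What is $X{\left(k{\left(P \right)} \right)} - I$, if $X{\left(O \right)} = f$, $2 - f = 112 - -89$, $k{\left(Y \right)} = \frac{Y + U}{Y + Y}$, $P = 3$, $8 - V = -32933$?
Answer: $- \frac{15977512}{80289} \approx -199.0$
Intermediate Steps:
$V = 32941$ ($V = 8 - -32933 = 8 + 32933 = 32941$)
$k{\left(Y \right)} = \frac{-1 + Y}{2 Y}$ ($k{\left(Y \right)} = \frac{Y - 1}{Y + Y} = \frac{-1 + Y}{2 Y}$)
$f = -199$ ($f = 2 - \left(112 - -89\right) = 2 - \left(112 + 89\right) = 2 - 201 = -199$)
$X{\left(O \right)} = -199$
$I = \frac{1}{80289}$ ($I = \frac{1}{47348 + 32941} = \frac{1}{80289} \approx 1.2455 \cdot 10^{-5}$)
$X{\left(k{\left(P \right)} \right)} - I = -199 - \frac{1}{80289} = - \frac{15977512}{80289}$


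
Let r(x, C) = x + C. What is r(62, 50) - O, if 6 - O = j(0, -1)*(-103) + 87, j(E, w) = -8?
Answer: 1017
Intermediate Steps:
r(x, C) = C + x
O = -905 (O = 6 - (-8*(-103) + 87) = 6 - (824 + 87) = 6 - 1*911 = 6 - 911 = -905)
r(62, 50) - O = (50 + 62) - 1*(-905) = 112 + 905 = 1017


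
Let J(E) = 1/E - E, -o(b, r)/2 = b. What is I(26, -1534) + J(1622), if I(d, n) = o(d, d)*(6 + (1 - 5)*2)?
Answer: -2462195/1622 ≈ -1518.0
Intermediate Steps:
o(b, r) = -2*b
I(d, n) = 4*d (I(d, n) = (-2*d)*(6 + (1 - 5)*2) = (-2*d)*(6 - 4*2) = (-2*d)*(6 - 8) = -2*d*(-2) = 4*d)
I(26, -1534) + J(1622) = 4*26 + (1/1622 - 1*1622) = 104 + (1/1622 - 1622) = 104 - 2630883/1622 = -2462195/1622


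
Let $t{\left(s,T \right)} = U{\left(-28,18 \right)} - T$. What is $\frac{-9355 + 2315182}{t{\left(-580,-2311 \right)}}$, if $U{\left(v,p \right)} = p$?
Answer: $\frac{2305827}{2329} \approx 990.05$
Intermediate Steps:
$t{\left(s,T \right)} = 18 - T$
$\frac{-9355 + 2315182}{t{\left(-580,-2311 \right)}} = \frac{-9355 + 2315182}{18 - -2311} = \frac{2305827}{18 + 2311} = \frac{2305827}{2329}$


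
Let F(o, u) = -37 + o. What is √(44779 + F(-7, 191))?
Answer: √44735 ≈ 211.51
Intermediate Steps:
√(44779 + F(-7, 191)) = √(44779 + (-37 - 7)) = √(44779 - 44) = √44735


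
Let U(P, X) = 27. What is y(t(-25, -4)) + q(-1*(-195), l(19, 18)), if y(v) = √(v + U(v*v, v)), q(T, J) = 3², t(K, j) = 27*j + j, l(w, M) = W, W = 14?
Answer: 9 + I*√85 ≈ 9.0 + 9.2195*I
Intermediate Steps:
l(w, M) = 14
t(K, j) = 28*j
q(T, J) = 9
y(v) = √(27 + v) (y(v) = √(v + 27) = √(27 + v))
y(t(-25, -4)) + q(-1*(-195), l(19, 18)) = √(27 + 28*(-4)) + 9 = √(27 - 112) + 9 = √(-85) + 9 = I*√85 + 9 = 9 + I*√85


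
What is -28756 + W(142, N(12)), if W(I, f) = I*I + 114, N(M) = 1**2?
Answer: -8478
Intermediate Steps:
N(M) = 1
W(I, f) = 114 + I**2 (W(I, f) = I**2 + 114 = 114 + I**2)
-28756 + W(142, N(12)) = -28756 + (114 + 142**2) = -28756 + (114 + 20164) = -28756 + 20278 = -8478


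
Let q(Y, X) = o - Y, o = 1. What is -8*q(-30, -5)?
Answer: -248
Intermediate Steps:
q(Y, X) = 1 - Y
-8*q(-30, -5) = -8*(1 - 1*(-30)) = -8*(1 + 30) = -8*31 = -248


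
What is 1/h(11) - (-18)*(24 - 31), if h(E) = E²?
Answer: -15245/121 ≈ -125.99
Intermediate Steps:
1/h(11) - (-18)*(24 - 31) = 1/(11²) - (-18)*(24 - 31) = 1/121 - (-18)*(-7) = 1/121 - 1*126 = 1/121 - 126 = -15245/121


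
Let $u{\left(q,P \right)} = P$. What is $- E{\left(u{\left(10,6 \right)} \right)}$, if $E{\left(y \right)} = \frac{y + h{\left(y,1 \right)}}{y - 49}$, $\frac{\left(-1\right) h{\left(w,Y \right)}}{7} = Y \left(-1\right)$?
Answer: $\frac{13}{43} \approx 0.30233$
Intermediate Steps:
$h{\left(w,Y \right)} = 7 Y$ ($h{\left(w,Y \right)} = - 7 Y \left(-1\right) = - 7 \left(- Y\right) = 7 Y$)
$E{\left(y \right)} = \frac{7 + y}{-49 + y}$ ($E{\left(y \right)} = \frac{y + 7 \cdot 1}{y - 49} = \frac{y + 7}{-49 + y} = \frac{7 + y}{-49 + y}$)
$- E{\left(u{\left(10,6 \right)} \right)} = - \frac{7 + 6}{-49 + 6} = - \frac{13}{-43} = - \frac{\left(-1\right) 13}{43} = \left(-1\right) \left(- \frac{13}{43}\right) = \frac{13}{43}$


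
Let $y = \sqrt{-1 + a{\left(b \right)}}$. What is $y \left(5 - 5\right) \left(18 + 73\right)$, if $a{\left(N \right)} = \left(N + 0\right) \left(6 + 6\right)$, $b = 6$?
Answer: $0$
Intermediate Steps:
$a{\left(N \right)} = 12 N$ ($a{\left(N \right)} = N 12 = 12 N$)
$y = \sqrt{71}$ ($y = \sqrt{-1 + 12 \cdot 6} = \sqrt{-1 + 72} = \sqrt{71} \approx 8.4261$)
$y \left(5 - 5\right) \left(18 + 73\right) = \sqrt{71} \left(5 - 5\right) \left(18 + 73\right) = \sqrt{71} \cdot 0 \cdot 91 = 0 \cdot 91 = 0$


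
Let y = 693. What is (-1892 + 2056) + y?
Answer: 857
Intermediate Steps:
(-1892 + 2056) + y = (-1892 + 2056) + 693 = 164 + 693 = 857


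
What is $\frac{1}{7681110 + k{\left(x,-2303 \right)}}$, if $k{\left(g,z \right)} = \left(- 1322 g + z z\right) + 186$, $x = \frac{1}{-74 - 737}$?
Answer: $\frac{811}{10530921477} \approx 7.7011 \cdot 10^{-8}$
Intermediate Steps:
$x = - \frac{1}{811}$ ($x = \frac{1}{-811} = - \frac{1}{811} \approx -0.001233$)
$k{\left(g,z \right)} = 186 + z^{2} - 1322 g$ ($k{\left(g,z \right)} = \left(- 1322 g + z^{2}\right) + 186 = \left(z^{2} - 1322 g\right) + 186 = 186 + z^{2} - 1322 g$)
$\frac{1}{7681110 + k{\left(x,-2303 \right)}} = \frac{1}{7681110 + \left(186 + \left(-2303\right)^{2} - - \frac{1322}{811}\right)} = \frac{1}{7681110 + \left(186 + 5303809 + \frac{1322}{811}\right)} = \frac{1}{7681110 + \frac{4301541267}{811}} = \frac{1}{\frac{10530921477}{811}} = \frac{811}{10530921477}$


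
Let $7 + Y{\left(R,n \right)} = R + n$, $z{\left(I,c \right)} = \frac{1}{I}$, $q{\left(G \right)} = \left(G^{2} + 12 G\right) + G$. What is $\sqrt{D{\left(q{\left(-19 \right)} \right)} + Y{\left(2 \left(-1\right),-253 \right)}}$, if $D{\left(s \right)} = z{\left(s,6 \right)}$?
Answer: $\frac{i \sqrt{3404838}}{114} \approx 16.186 i$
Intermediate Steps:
$q{\left(G \right)} = G^{2} + 13 G$
$D{\left(s \right)} = \frac{1}{s}$
$Y{\left(R,n \right)} = -7 + R + n$ ($Y{\left(R,n \right)} = -7 + \left(R + n\right) = -7 + R + n$)
$\sqrt{D{\left(q{\left(-19 \right)} \right)} + Y{\left(2 \left(-1\right),-253 \right)}} = \sqrt{\frac{1}{\left(-19\right) \left(13 - 19\right)} - 262} = \sqrt{\frac{1}{\left(-19\right) \left(-6\right)} - 262} = \sqrt{\frac{1}{114} - 262} = \sqrt{- \frac{29867}{114}} = \frac{i \sqrt{3404838}}{114}$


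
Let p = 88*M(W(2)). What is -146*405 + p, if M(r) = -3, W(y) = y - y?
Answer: -59394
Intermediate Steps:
W(y) = 0
p = -264 (p = 88*(-3) = -264)
-146*405 + p = -146*405 - 264 = -59130 - 264 = -59394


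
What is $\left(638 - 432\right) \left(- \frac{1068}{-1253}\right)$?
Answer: $\frac{220008}{1253} \approx 175.58$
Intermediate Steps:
$\left(638 - 432\right) \left(- \frac{1068}{-1253}\right) = 206 \left(\left(-1068\right) \left(- \frac{1}{1253}\right)\right) = 206 \cdot \frac{1068}{1253} = \frac{220008}{1253}$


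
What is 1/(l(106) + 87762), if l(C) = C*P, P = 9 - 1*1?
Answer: 1/88610 ≈ 1.1285e-5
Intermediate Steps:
P = 8 (P = 9 - 1 = 8)
l(C) = 8*C (l(C) = C*8 = 8*C)
1/(l(106) + 87762) = 1/(8*106 + 87762) = 1/(848 + 87762) = 1/88610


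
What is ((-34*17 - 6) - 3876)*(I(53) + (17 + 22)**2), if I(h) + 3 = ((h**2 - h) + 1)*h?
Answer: -658469940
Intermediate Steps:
I(h) = -3 + h*(1 + h**2 - h) (I(h) = -3 + ((h**2 - h) + 1)*h = -3 + (1 + h**2 - h)*h = -3 + h*(1 + h**2 - h))
((-34*17 - 6) - 3876)*(I(53) + (17 + 22)**2) = ((-34*17 - 6) - 3876)*((-3 + 53 + 53**3 - 1*53**2) + (17 + 22)**2) = ((-578 - 6) - 3876)*((-3 + 53 + 148877 - 1*2809) + 39**2) = (-584 - 3876)*((-3 + 53 + 148877 - 2809) + 1521) = -4460*(146118 + 1521) = -4460*147639 = -658469940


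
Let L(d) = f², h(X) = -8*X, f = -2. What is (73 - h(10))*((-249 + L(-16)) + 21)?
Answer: -34272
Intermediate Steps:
L(d) = 4 (L(d) = (-2)² = 4)
(73 - h(10))*((-249 + L(-16)) + 21) = (73 - (-8)*10)*((-249 + 4) + 21) = (73 - 1*(-80))*(-245 + 21) = (73 + 80)*(-224) = 153*(-224) = -34272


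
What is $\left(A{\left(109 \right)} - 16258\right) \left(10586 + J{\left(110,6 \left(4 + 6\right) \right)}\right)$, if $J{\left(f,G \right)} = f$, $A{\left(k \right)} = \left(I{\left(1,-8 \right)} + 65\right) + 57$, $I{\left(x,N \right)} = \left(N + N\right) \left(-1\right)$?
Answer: $-172419520$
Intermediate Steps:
$I{\left(x,N \right)} = - 2 N$ ($I{\left(x,N \right)} = 2 N \left(-1\right) = - 2 N$)
$A{\left(k \right)} = 138$ ($A{\left(k \right)} = \left(\left(-2\right) \left(-8\right) + 65\right) + 57 = \left(16 + 65\right) + 57 = 81 + 57 = 138$)
$\left(A{\left(109 \right)} - 16258\right) \left(10586 + J{\left(110,6 \left(4 + 6\right) \right)}\right) = \left(138 - 16258\right) \left(10586 + 110\right) = \left(-16120\right) 10696 = -172419520$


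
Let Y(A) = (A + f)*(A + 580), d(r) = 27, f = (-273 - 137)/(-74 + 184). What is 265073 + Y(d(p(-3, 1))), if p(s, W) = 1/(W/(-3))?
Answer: 3071195/11 ≈ 2.7920e+5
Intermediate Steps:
f = -41/11 (f = -410/110 = -410*1/110 = -41/11 ≈ -3.7273)
p(s, W) = -3/W (p(s, W) = 1/(W*(-1/3)) = 1/(-W/3) = -3/W)
Y(A) = (580 + A)*(-41/11 + A) (Y(A) = (A - 41/11)*(A + 580) = (-41/11 + A)*(580 + A) = (580 + A)*(-41/11 + A))
265073 + Y(d(p(-3, 1))) = 265073 + (-23780/11 + 27**2 + (6339/11)*27) = 265073 + (-23780/11 + 729 + 171153/11) = 265073 + 155392/11 = 3071195/11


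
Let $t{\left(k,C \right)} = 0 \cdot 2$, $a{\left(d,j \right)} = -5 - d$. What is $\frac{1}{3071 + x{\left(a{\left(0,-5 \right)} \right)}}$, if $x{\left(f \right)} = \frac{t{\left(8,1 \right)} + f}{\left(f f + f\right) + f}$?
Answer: $\frac{3}{9212} \approx 0.00032566$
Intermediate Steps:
$t{\left(k,C \right)} = 0$
$x{\left(f \right)} = \frac{f}{f^{2} + 2 f}$ ($x{\left(f \right)} = \frac{0 + f}{\left(f f + f\right) + f} = \frac{f}{\left(f^{2} + f\right) + f} = \frac{f}{\left(f + f^{2}\right) + f} = \frac{f}{f^{2} + 2 f}$)
$\frac{1}{3071 + x{\left(a{\left(0,-5 \right)} \right)}} = \frac{1}{3071 + \frac{1}{2 - 5}} = \frac{1}{3071 + \frac{1}{-3}} = \frac{1}{3071 - \frac{1}{3}} = \frac{1}{\frac{9212}{3}} = \frac{3}{9212}$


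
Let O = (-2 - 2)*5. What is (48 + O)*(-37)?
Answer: -1036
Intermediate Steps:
O = -20 (O = -4*5 = -20)
(48 + O)*(-37) = (48 - 20)*(-37) = 28*(-37) = -1036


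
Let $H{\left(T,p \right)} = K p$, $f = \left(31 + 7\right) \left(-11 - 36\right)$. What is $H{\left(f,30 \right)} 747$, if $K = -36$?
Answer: $-806760$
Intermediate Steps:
$f = -1786$ ($f = 38 \left(-47\right) = -1786$)
$H{\left(T,p \right)} = - 36 p$
$H{\left(f,30 \right)} 747 = \left(-36\right) 30 \cdot 747 = \left(-1080\right) 747 = -806760$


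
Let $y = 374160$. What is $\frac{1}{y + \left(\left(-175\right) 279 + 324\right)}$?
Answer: $\frac{1}{325659} \approx 3.0707 \cdot 10^{-6}$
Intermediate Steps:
$\frac{1}{y + \left(\left(-175\right) 279 + 324\right)} = \frac{1}{374160 + \left(\left(-175\right) 279 + 324\right)} = \frac{1}{374160 + \left(-48825 + 324\right)} = \frac{1}{374160 - 48501} = \frac{1}{325659}$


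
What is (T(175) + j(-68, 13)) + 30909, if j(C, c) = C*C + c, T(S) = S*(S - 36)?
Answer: 59871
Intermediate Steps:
T(S) = S*(-36 + S)
j(C, c) = c + C**2 (j(C, c) = C**2 + c = c + C**2)
(T(175) + j(-68, 13)) + 30909 = (175*(-36 + 175) + (13 + (-68)**2)) + 30909 = (175*139 + (13 + 4624)) + 30909 = (24325 + 4637) + 30909 = 28962 + 30909 = 59871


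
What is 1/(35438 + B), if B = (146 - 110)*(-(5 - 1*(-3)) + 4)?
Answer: 1/35294 ≈ 2.8333e-5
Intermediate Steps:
B = -144 (B = 36*(-(5 + 3) + 4) = 36*(-1*8 + 4) = 36*(-8 + 4) = 36*(-4) = -144)
1/(35438 + B) = 1/(35438 - 144) = 1/35294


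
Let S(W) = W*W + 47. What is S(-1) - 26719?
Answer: -26671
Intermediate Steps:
S(W) = 47 + W**2 (S(W) = W**2 + 47 = 47 + W**2)
S(-1) - 26719 = (47 + (-1)**2) - 26719 = (47 + 1) - 26719 = 48 - 26719 = -26671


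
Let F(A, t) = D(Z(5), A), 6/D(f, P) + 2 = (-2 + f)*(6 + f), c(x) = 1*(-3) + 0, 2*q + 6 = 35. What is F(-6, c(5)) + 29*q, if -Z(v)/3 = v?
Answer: 127003/302 ≈ 420.54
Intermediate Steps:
q = 29/2 (q = -3 + (½)*35 = -3 + 35/2 = 29/2 ≈ 14.500)
c(x) = -3 (c(x) = -3 + 0 = -3)
Z(v) = -3*v
D(f, P) = 6/(-2 + (-2 + f)*(6 + f))
F(A, t) = 6/151 (F(A, t) = 6/(-14 + (-3*5)² + 4*(-3*5)) = 6/(-14 + (-15)² + 4*(-15)) = 6/(-14 + 225 - 60) = 6/151)
F(-6, c(5)) + 29*q = 6/151 + 29*(29/2) = 6/151 + 841/2 = 127003/302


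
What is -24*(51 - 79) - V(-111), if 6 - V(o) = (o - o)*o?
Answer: 666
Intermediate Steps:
V(o) = 6 (V(o) = 6 - (o - o)*o = 6 - 0*o = 6 - 1*0 = 6 + 0 = 6)
-24*(51 - 79) - V(-111) = -24*(51 - 79) - 1*6 = -24*(-28) - 6 = 672 - 6 = 666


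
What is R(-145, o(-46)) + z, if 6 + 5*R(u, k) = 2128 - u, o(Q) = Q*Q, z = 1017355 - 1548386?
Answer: -2652888/5 ≈ -5.3058e+5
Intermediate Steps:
z = -531031
o(Q) = Q²
R(u, k) = 2122/5 - u/5 (R(u, k) = -6/5 + (2128 - u)/5 = -6/5 + (2128/5 - u/5) = 2122/5 - u/5)
R(-145, o(-46)) + z = (2122/5 - ⅕*(-145)) - 531031 = (2122/5 + 29) - 531031 = 2267/5 - 531031 = -2652888/5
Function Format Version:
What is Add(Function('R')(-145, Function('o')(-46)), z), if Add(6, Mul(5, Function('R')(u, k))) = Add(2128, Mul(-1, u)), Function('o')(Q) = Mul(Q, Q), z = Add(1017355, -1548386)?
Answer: Rational(-2652888, 5) ≈ -5.3058e+5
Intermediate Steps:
z = -531031
Function('o')(Q) = Pow(Q, 2)
Function('R')(u, k) = Add(Rational(2122, 5), Mul(Rational(-1, 5), u)) (Function('R')(u, k) = Add(Rational(-6, 5), Mul(Rational(1, 5), Add(2128, Mul(-1, u)))) = Add(Rational(-6, 5), Add(Rational(2128, 5), Mul(Rational(-1, 5), u))) = Add(Rational(2122, 5), Mul(Rational(-1, 5), u)))
Add(Function('R')(-145, Function('o')(-46)), z) = Add(Add(Rational(2122, 5), Mul(Rational(-1, 5), -145)), -531031) = Add(Add(Rational(2122, 5), 29), -531031) = Add(Rational(2267, 5), -531031) = Rational(-2652888, 5)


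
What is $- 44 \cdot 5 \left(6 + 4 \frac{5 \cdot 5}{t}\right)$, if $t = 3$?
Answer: $- \frac{25960}{3} \approx -8653.3$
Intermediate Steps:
$- 44 \cdot 5 \left(6 + 4 \frac{5 \cdot 5}{t}\right) = - 44 \cdot 5 \left(6 + 4 \frac{5 \cdot 5}{3}\right) = - 44 \cdot 5 \left(6 + 4 \cdot 25 \cdot \frac{1}{3}\right) = - 44 \cdot 5 \left(6 + 4 \cdot \frac{25}{3}\right) = - 44 \cdot 5 \left(6 + \frac{100}{3}\right) = - 44 \cdot 5 \cdot \frac{118}{3} = \left(-44\right) \frac{590}{3} = - \frac{25960}{3}$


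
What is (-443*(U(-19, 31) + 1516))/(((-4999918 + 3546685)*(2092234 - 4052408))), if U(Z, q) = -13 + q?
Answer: -339781/1424294771271 ≈ -2.3856e-7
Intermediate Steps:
(-443*(U(-19, 31) + 1516))/(((-4999918 + 3546685)*(2092234 - 4052408))) = (-443*((-13 + 31) + 1516))/(((-4999918 + 3546685)*(2092234 - 4052408))) = (-443*(18 + 1516))/((-1453233*(-1960174))) = -443*1534/2848589542542 = -679562*1/2848589542542 = -339781/1424294771271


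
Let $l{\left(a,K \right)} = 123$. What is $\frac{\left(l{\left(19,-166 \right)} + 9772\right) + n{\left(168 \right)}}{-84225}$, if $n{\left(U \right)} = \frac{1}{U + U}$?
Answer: $- \frac{3324721}{28299600} \approx -0.11748$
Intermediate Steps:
$n{\left(U \right)} = \frac{1}{2 U}$
$\frac{\left(l{\left(19,-166 \right)} + 9772\right) + n{\left(168 \right)}}{-84225} = \frac{\left(123 + 9772\right) + \frac{1}{2 \cdot 168}}{-84225} = \left(9895 + \frac{1}{2} \cdot \frac{1}{168}\right) \left(- \frac{1}{84225}\right) = \left(9895 + \frac{1}{336}\right) \left(- \frac{1}{84225}\right) = \frac{3324721}{336} \left(- \frac{1}{84225}\right) = - \frac{3324721}{28299600}$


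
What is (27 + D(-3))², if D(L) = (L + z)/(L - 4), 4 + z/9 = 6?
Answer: 30276/49 ≈ 617.88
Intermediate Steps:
z = 18 (z = -36 + 9*6 = -36 + 54 = 18)
D(L) = (18 + L)/(-4 + L) (D(L) = (L + 18)/(L - 4) = (18 + L)/(-4 + L))
(27 + D(-3))² = (27 + (18 - 3)/(-4 - 3))² = (27 + 15/(-7))² = (27 - ⅐*15)² = (27 - 15/7)² = (174/7)² = 30276/49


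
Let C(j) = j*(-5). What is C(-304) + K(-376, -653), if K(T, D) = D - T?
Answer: 1243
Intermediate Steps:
C(j) = -5*j
C(-304) + K(-376, -653) = -5*(-304) + (-653 - 1*(-376)) = 1520 + (-653 + 376) = 1520 - 277 = 1243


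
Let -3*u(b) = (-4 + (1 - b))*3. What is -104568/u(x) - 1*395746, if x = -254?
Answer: -99227678/251 ≈ -3.9533e+5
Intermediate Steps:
u(b) = 3 + b (u(b) = -(-4 + (1 - b))*3/3 = -(-3 - b)*3/3 = -(-9 - 3*b)/3 = 3 + b)
-104568/u(x) - 1*395746 = -104568/(3 - 254) - 1*395746 = -104568/(-251) - 395746 = -104568*(-1/251) - 395746 = 104568/251 - 395746 = -99227678/251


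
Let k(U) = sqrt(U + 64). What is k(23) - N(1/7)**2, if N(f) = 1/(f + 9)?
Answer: -49/4096 + sqrt(87) ≈ 9.3154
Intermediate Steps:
k(U) = sqrt(64 + U)
N(f) = 1/(9 + f)
k(23) - N(1/7)**2 = sqrt(64 + 23) - (1/(9 + 1/7))**2 = sqrt(87) - (1/(9 + 1*(1/7)))**2 = sqrt(87) - (1/(9 + 1/7))**2 = sqrt(87) - (1/(64/7))**2 = sqrt(87) - (7/64)**2 = sqrt(87) - 1*49/4096 = sqrt(87) - 49/4096 = -49/4096 + sqrt(87)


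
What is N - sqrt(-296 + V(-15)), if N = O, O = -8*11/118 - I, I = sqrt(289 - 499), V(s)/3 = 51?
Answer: -44/59 - I*sqrt(143) - I*sqrt(210) ≈ -0.74576 - 26.45*I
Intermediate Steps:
V(s) = 153 (V(s) = 3*51 = 153)
I = I*sqrt(210) (I = sqrt(-210) = I*sqrt(210) ≈ 14.491*I)
O = -44/59 - I*sqrt(210) (O = -8*11/118 - I*sqrt(210) = -88*1/118 - I*sqrt(210) = -44/59 - I*sqrt(210) ≈ -0.74576 - 14.491*I)
N = -44/59 - I*sqrt(210) ≈ -0.74576 - 14.491*I
N - sqrt(-296 + V(-15)) = (-44/59 - I*sqrt(210)) - sqrt(-296 + 153) = (-44/59 - I*sqrt(210)) - sqrt(-143) = (-44/59 - I*sqrt(210)) - I*sqrt(143) = -44/59 - I*sqrt(143) - I*sqrt(210)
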